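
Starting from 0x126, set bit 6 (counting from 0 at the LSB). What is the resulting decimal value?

x = 0000100100110
bit 6 is currently 0; set it via x | (1 << 6) = x | 64
→ 0000101100110 = 358

358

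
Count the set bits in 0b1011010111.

n = 1011010111
Count the 1s: 1 + 1 + 1 + 1 + 1 + 1 + 1 = 7

7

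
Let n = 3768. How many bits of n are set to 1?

3768 = 111010111000
Count the 1s: 1 + 1 + 1 + 1 + 1 + 1 + 1 = 7

7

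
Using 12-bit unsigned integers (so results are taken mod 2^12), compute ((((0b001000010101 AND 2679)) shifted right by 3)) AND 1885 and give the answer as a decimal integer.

0b001000010101 = 001000010101
2679 = 101001110111
→ AND → 001000010101 = 533
→ shifted right by 3 → 000001000010 = 66
1885 = 011101011101
→ AND → 000001000000 = 64

64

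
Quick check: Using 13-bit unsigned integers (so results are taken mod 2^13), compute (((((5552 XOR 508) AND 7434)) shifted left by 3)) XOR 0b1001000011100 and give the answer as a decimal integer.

5552 = 1010110110000
508 = 0000111111100
→ XOR → 1010001001100 = 5196
7434 = 1110100001010
→ AND → 1010000001000 = 5128
→ shifted left by 3 (mod 2^13) → 0000001000000 = 64
0b1001000011100 = 1001000011100
→ XOR → 1001001011100 = 4700

4700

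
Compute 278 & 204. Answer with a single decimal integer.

4

278 = 100010110
204 = 011001100
AND → 000000100 = 4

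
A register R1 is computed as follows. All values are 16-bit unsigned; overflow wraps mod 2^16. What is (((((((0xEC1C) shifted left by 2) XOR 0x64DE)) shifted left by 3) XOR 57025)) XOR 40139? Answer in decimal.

59258

0xEC1C = 1110110000011100
→ shifted left by 2 (mod 2^16) → 1011000001110000 = 45168
0x64DE = 0110010011011110
→ XOR → 1101010010101110 = 54446
→ shifted left by 3 (mod 2^16) → 1010010101110000 = 42352
57025 = 1101111011000001
→ XOR → 0111101110110001 = 31665
40139 = 1001110011001011
→ XOR → 1110011101111010 = 59258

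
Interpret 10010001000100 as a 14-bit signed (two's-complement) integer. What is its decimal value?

-7100

pattern = 10010001000100 (MSB is 1 ⇒ negative)
Invert: 01101110111011, add 1 → 01101110111100 = 7100, so the value is -7100.
(Equivalently: 9284 - 2^14 = 9284 - 16384 = -7100.)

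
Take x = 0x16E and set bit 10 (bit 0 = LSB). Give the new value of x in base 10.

1390

x = 00101101110
bit 10 is currently 0; set it via x | (1 << 10) = x | 1024
→ 10101101110 = 1390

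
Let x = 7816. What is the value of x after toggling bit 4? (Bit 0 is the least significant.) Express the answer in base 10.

7832

x = 1111010001000
bit 4 is currently 0; toggle it via x ^ (1 << 4) = x ^ 16
→ 1111010011000 = 7832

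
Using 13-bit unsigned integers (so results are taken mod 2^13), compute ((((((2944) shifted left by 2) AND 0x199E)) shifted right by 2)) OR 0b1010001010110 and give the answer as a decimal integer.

5718

2944 = 0101110000000
→ shifted left by 2 (mod 2^13) → 0111000000000 = 3584
0x199E = 1100110011110
→ AND → 0100000000000 = 2048
→ shifted right by 2 → 0001000000000 = 512
0b1010001010110 = 1010001010110
→ OR → 1011001010110 = 5718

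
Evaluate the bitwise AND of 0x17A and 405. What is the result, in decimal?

0x17A = 101111010
405 = 110010101
AND → 100010000 = 272

272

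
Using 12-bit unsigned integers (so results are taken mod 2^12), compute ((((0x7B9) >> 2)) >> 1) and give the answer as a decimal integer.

0x7B9 = 011110111001
→ >> 2 → 000111101110 = 494
→ >> 1 → 000011110111 = 247

247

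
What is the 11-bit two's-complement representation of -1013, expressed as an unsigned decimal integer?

1013 in 11 bits: 01111110101
Invert: 10000001010
Add 1:  10000001011 = 1035
(Check: 2^11 - 1013 = 2048 - 1013 = 1035.)

1035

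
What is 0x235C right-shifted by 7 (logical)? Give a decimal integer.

70

0x235C = 10001101011100
shift right by 7 → 00000001000110 = 70
(equivalently, floor(9052 / 128))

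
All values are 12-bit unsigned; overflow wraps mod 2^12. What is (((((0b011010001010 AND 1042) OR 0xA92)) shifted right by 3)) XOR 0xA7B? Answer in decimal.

2985

0b011010001010 = 011010001010
1042 = 010000010010
→ AND → 010000000010 = 1026
0xA92 = 101010010010
→ OR → 111010010010 = 3730
→ shifted right by 3 → 000111010010 = 466
0xA7B = 101001111011
→ XOR → 101110101001 = 2985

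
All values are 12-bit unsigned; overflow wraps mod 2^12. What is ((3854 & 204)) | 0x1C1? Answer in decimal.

461

3854 = 111100001110
204 = 000011001100
→ & → 000000001100 = 12
0x1C1 = 000111000001
→ | → 000111001101 = 461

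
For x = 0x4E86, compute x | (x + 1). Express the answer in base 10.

x = 100111010000110 = 20102
x + 1 = 100111010000111
OR    = 100111010000111 = 20103
(x | (x + 1) sets the lowest cleared bit.)

20103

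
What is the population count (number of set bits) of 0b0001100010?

3

n = 1100010
Count the 1s: 1 + 1 + 1 = 3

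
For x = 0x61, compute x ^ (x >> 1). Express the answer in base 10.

x = 1100001 = 97
x>>1 = 0110000
XOR  = 1010001 = 81
(x ^ (x >> 1) gives the standard binary-reflected Gray code of x.)

81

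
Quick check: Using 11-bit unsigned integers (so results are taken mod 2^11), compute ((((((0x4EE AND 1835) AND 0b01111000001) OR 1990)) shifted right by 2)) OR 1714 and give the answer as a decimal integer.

0x4EE = 10011101110
1835 = 11100101011
→ AND → 10000101010 = 1066
0b01111000001 = 01111000001
→ AND → 00000000000 = 0
1990 = 11111000110
→ OR → 11111000110 = 1990
→ shifted right by 2 → 00111110001 = 497
1714 = 11010110010
→ OR → 11111110011 = 2035

2035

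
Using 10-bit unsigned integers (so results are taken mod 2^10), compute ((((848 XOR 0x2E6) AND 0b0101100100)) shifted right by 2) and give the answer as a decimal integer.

73

848 = 1101010000
0x2E6 = 1011100110
→ XOR → 0110110110 = 438
0b0101100100 = 0101100100
→ AND → 0100100100 = 292
→ shifted right by 2 → 0001001001 = 73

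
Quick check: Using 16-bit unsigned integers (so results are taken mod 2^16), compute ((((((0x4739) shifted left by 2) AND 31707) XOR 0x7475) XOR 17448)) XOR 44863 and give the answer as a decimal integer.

0x4739 = 0100011100111001
→ shifted left by 2 (mod 2^16) → 0001110011100100 = 7396
31707 = 0111101111011011
→ AND → 0001100011000000 = 6336
0x7475 = 0111010001110101
→ XOR → 0110110010110101 = 27829
17448 = 0100010000101000
→ XOR → 0010100010011101 = 10397
44863 = 1010111100111111
→ XOR → 1000011110100010 = 34722

34722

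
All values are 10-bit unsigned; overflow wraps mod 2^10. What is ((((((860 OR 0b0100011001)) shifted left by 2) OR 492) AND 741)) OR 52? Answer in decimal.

860 = 1101011100
0b0100011001 = 0100011001
→ OR → 1101011101 = 861
→ shifted left by 2 (mod 2^10) → 0101110100 = 372
492 = 0111101100
→ OR → 0111111100 = 508
741 = 1011100101
→ AND → 0011100100 = 228
52 = 0000110100
→ OR → 0011110100 = 244

244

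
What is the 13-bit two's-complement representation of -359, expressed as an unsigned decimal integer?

359 in 13 bits: 0000101100111
Invert: 1111010011000
Add 1:  1111010011001 = 7833
(Check: 2^13 - 359 = 8192 - 359 = 7833.)

7833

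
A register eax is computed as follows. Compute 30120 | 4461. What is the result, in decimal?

30189

30120 = 111010110101000
4461 = 001000101101101
 OR → 111010111101101 = 30189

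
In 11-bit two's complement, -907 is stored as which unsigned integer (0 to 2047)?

907 in 11 bits: 01110001011
Invert: 10001110100
Add 1:  10001110101 = 1141
(Check: 2^11 - 907 = 2048 - 907 = 1141.)

1141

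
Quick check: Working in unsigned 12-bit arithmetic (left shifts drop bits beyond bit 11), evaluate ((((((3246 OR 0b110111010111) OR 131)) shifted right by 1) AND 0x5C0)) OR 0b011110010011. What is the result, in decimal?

3246 = 110010101110
0b110111010111 = 110111010111
→ OR → 110111111111 = 3583
131 = 000010000011
→ OR → 110111111111 = 3583
→ shifted right by 1 → 011011111111 = 1791
0x5C0 = 010111000000
→ AND → 010011000000 = 1216
0b011110010011 = 011110010011
→ OR → 011111010011 = 2003

2003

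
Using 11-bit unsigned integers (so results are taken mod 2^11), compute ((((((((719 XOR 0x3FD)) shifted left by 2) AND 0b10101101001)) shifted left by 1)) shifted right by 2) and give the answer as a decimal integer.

36

719 = 01011001111
0x3FD = 01111111101
→ XOR → 00100110010 = 306
→ shifted left by 2 (mod 2^11) → 10011001000 = 1224
0b10101101001 = 10101101001
→ AND → 10001001000 = 1096
→ shifted left by 1 (mod 2^11) → 00010010000 = 144
→ shifted right by 2 → 00000100100 = 36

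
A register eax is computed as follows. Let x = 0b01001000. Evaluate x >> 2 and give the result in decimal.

x = 1001000
shift right by 2 → 0010010 = 18
(equivalently, floor(72 / 4))

18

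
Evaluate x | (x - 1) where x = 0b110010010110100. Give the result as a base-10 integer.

25783

x = 110010010110100 = 25780
x - 1 = 110010010110011
OR    = 110010010110111 = 25783
(x | (x - 1) sets all bits below the lowest set bit.)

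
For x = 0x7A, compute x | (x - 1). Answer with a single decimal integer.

x = 1111010 = 122
x - 1 = 1111001
OR    = 1111011 = 123
(x | (x - 1) sets all bits below the lowest set bit.)

123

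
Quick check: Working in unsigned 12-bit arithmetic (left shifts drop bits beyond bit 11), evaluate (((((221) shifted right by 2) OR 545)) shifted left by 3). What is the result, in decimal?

440

221 = 000011011101
→ shifted right by 2 → 000000110111 = 55
545 = 001000100001
→ OR → 001000110111 = 567
→ shifted left by 3 (mod 2^12) → 000110111000 = 440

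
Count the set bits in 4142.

5

4142 = 1000000101110
Count the 1s: 1 + 1 + 1 + 1 + 1 = 5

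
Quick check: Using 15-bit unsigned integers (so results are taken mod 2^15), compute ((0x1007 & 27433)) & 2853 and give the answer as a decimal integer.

0x1007 = 001000000000111
27433 = 110101100101001
→ & → 000000000000001 = 1
2853 = 000101100100101
→ & → 000000000000001 = 1

1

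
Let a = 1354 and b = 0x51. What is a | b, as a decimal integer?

1354 = 10101001010
0x51 = 00001010001
 OR → 10101011011 = 1371

1371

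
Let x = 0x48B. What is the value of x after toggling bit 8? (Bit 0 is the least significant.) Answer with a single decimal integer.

x = 10010001011
bit 8 is currently 0; toggle it via x ^ (1 << 8) = x ^ 256
→ 10110001011 = 1419

1419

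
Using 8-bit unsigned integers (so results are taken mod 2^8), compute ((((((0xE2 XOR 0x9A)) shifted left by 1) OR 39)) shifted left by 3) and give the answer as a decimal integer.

0xE2 = 11100010
0x9A = 10011010
→ XOR → 01111000 = 120
→ shifted left by 1 (mod 2^8) → 11110000 = 240
39 = 00100111
→ OR → 11110111 = 247
→ shifted left by 3 (mod 2^8) → 10111000 = 184

184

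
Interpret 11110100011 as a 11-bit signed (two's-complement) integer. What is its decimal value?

-93

pattern = 11110100011 (MSB is 1 ⇒ negative)
Invert: 00001011100, add 1 → 00001011101 = 93, so the value is -93.
(Equivalently: 1955 - 2^11 = 1955 - 2048 = -93.)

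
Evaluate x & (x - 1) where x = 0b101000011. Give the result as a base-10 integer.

x = 101000011 = 323
x - 1 = 101000010
AND   = 101000010 = 322
(x & (x - 1) clears the lowest set bit of x.)

322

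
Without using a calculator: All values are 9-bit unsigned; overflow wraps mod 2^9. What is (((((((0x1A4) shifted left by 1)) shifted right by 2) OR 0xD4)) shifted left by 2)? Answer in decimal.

344

0x1A4 = 110100100
→ shifted left by 1 (mod 2^9) → 101001000 = 328
→ shifted right by 2 → 001010010 = 82
0xD4 = 011010100
→ OR → 011010110 = 214
→ shifted left by 2 (mod 2^9) → 101011000 = 344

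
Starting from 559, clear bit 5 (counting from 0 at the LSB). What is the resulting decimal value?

x = 000001000101111
bit 5 is currently 1; clear it via x & ~(1 << 5) = x & ~32
→ 000001000001111 = 527

527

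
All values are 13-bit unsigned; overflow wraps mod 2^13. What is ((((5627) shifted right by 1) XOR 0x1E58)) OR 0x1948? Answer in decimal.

7661

5627 = 1010111111011
→ shifted right by 1 → 0101011111101 = 2813
0x1E58 = 1111001011000
→ XOR → 1010010100101 = 5285
0x1948 = 1100101001000
→ OR → 1110111101101 = 7661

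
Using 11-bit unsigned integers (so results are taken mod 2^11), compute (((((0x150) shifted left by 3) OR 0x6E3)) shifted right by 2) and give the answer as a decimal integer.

440

0x150 = 00101010000
→ shifted left by 3 (mod 2^11) → 01010000000 = 640
0x6E3 = 11011100011
→ OR → 11011100011 = 1763
→ shifted right by 2 → 00110111000 = 440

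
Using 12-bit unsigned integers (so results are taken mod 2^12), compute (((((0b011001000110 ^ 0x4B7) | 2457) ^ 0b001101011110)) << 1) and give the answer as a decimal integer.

334

0b011001000110 = 011001000110
0x4B7 = 010010110111
→ ^ → 001011110001 = 753
2457 = 100110011001
→ | → 101111111001 = 3065
0b001101011110 = 001101011110
→ ^ → 100010100111 = 2215
→ << 1 (mod 2^12) → 000101001110 = 334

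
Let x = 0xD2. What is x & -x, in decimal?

x = 11010010 = 210
-x (two's complement) = …00101110
AND   = 00000010 = 2
(x & -x isolates the lowest set bit of x.)

2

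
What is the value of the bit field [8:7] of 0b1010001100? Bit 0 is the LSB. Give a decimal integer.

1

v = 1010001100
Shift right by 7: 101
Mask low 2 bits: 01 = 1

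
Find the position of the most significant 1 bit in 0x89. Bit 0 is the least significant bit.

0x89 = 10001001
The topmost 1 is at position 7 (since 2^7 = 128 ≤ 137 < 256).

7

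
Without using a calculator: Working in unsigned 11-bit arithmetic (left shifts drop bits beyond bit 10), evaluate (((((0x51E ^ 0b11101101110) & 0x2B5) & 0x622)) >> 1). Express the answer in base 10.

272

0x51E = 10100011110
0b11101101110 = 11101101110
→ ^ → 01001110000 = 624
0x2B5 = 01010110101
→ & → 01000110000 = 560
0x622 = 11000100010
→ & → 01000100000 = 544
→ >> 1 → 00100010000 = 272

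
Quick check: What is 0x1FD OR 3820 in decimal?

0x1FD = 000111111101
3820 = 111011101100
 OR → 111111111101 = 4093

4093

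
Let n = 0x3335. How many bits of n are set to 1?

0x3335 = 11001100110101
Count the 1s: 1 + 1 + 1 + 1 + 1 + 1 + 1 + 1 = 8

8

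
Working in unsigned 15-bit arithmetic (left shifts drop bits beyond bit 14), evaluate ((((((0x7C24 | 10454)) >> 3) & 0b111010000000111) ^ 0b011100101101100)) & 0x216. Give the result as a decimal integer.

0x7C24 = 111110000100100
10454 = 010100011010110
→ | → 111110011110110 = 31990
→ >> 3 → 000111110011110 = 3998
0b111010000000111 = 111010000000111
→ & → 000010000000110 = 1030
0b011100101101100 = 011100101101100
→ ^ → 011110101101010 = 15722
0x216 = 000001000010110
→ & → 000000000000010 = 2

2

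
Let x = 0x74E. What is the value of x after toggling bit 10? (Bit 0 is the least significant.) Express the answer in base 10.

x = 011101001110
bit 10 is currently 1; toggle it via x ^ (1 << 10) = x ^ 1024
→ 001101001110 = 846

846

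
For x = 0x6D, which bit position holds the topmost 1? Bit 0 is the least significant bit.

6

0x6D = 1101101
The topmost 1 is at position 6 (since 2^6 = 64 ≤ 109 < 128).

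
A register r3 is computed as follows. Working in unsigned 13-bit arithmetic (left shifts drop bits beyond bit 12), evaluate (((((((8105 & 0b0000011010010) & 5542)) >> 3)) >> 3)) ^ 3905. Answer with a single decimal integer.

3907

8105 = 1111110101001
0b0000011010010 = 0000011010010
→ & → 0000010000000 = 128
5542 = 1010110100110
→ & → 0000010000000 = 128
→ >> 3 → 0000000010000 = 16
→ >> 3 → 0000000000010 = 2
3905 = 0111101000001
→ ^ → 0111101000011 = 3907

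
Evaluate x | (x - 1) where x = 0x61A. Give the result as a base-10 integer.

1563

x = 11000011010 = 1562
x - 1 = 11000011001
OR    = 11000011011 = 1563
(x | (x - 1) sets all bits below the lowest set bit.)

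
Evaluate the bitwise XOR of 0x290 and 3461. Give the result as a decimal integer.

3861

0x290 = 001010010000
3461 = 110110000101
XOR → 111100010101 = 3861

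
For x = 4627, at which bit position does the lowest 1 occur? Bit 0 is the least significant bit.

4627 = 1001000010011
Trailing zeros: 0, so the lowest set bit is bit 0 (value 1).

0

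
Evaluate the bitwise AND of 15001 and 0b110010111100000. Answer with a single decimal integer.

8320

15001 = 011101010011001
b = 110010111100000
AND → 010000010000000 = 8320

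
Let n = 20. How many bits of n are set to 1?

2

20 = 10100
Count the 1s: 1 + 1 = 2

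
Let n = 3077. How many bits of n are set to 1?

4

3077 = 110000000101
Count the 1s: 1 + 1 + 1 + 1 = 4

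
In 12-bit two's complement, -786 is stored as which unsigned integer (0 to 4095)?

3310

786 in 12 bits: 001100010010
Invert: 110011101101
Add 1:  110011101110 = 3310
(Check: 2^12 - 786 = 4096 - 786 = 3310.)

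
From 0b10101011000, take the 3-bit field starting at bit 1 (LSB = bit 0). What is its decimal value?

v = 10101011000
Shift right by 1: 1010101100
Mask low 3 bits: 100 = 4

4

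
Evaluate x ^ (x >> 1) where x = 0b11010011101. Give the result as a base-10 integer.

x = 11010011101 = 1693
x>>1 = 01101001110
XOR  = 10111010011 = 1491
(x ^ (x >> 1) gives the standard binary-reflected Gray code of x.)

1491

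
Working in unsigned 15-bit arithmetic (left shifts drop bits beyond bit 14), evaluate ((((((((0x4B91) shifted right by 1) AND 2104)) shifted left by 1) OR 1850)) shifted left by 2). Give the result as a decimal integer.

7400

0x4B91 = 100101110010001
→ shifted right by 1 → 010010111001000 = 9672
2104 = 000100000111000
→ AND → 000000000001000 = 8
→ shifted left by 1 (mod 2^15) → 000000000010000 = 16
1850 = 000011100111010
→ OR → 000011100111010 = 1850
→ shifted left by 2 (mod 2^15) → 001110011101000 = 7400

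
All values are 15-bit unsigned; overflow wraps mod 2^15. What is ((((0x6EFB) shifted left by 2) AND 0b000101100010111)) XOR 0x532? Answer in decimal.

0x6EFB = 110111011111011
→ shifted left by 2 (mod 2^15) → 011101111101100 = 15340
0b000101100010111 = 000101100010111
→ AND → 000101100000100 = 2820
0x532 = 000010100110010
→ XOR → 000111000110110 = 3638

3638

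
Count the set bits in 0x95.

4

0x95 = 10010101
Count the 1s: 1 + 1 + 1 + 1 = 4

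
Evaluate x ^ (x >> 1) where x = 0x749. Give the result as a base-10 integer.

x = 11101001001 = 1865
x>>1 = 01110100100
XOR  = 10011101101 = 1261
(x ^ (x >> 1) gives the standard binary-reflected Gray code of x.)

1261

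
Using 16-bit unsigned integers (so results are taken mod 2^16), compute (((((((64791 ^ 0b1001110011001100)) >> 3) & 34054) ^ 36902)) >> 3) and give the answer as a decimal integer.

64791 = 1111110100010111
0b1001110011001100 = 1001110011001100
→ ^ → 0110000111011011 = 25051
→ >> 3 → 0000110000111011 = 3131
34054 = 1000010100000110
→ & → 0000010000000010 = 1026
36902 = 1001000000100110
→ ^ → 1001010000100100 = 37924
→ >> 3 → 0001001010000100 = 4740

4740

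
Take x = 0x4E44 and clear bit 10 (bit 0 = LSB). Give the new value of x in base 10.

x = 100111001000100
bit 10 is currently 1; clear it via x & ~(1 << 10) = x & ~1024
→ 100101001000100 = 19012

19012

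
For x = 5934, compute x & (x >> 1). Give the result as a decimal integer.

x = 1011100101110 = 5934
x>>1 = 0101110010111
AND  = 0001100000110 = 774
(x & (x >> 1) has a 1 wherever x has two consecutive 1 bits.)

774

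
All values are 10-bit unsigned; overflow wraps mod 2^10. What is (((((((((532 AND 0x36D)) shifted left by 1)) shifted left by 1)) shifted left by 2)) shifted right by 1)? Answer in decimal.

32

532 = 1000010100
0x36D = 1101101101
→ AND → 1000000100 = 516
→ shifted left by 1 (mod 2^10) → 0000001000 = 8
→ shifted left by 1 (mod 2^10) → 0000010000 = 16
→ shifted left by 2 (mod 2^10) → 0001000000 = 64
→ shifted right by 1 → 0000100000 = 32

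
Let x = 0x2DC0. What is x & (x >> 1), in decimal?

x = 10110111000000 = 11712
x>>1 = 01011011100000
AND  = 00010011000000 = 1216
(x & (x >> 1) has a 1 wherever x has two consecutive 1 bits.)

1216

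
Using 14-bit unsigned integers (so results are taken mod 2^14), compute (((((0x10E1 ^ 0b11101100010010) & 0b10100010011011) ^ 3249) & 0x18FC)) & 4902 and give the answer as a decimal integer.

0x10E1 = 01000011100001
0b11101100010010 = 11101100010010
→ ^ → 10101111110011 = 11251
0b10100010011011 = 10100010011011
→ & → 10100010010011 = 10387
3249 = 00110010110001
→ ^ → 10010000100010 = 9250
0x18FC = 01100011111100
→ & → 00000000100000 = 32
4902 = 01001100100110
→ & → 00000000100000 = 32

32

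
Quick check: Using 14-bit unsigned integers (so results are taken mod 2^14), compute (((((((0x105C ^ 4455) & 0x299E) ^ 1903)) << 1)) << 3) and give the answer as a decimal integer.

0x105C = 01000001011100
4455 = 01000101100111
→ ^ → 00000100111011 = 315
0x299E = 10100110011110
→ & → 00000100011010 = 282
1903 = 00011101101111
→ ^ → 00011001110101 = 1653
→ << 1 (mod 2^14) → 00110011101010 = 3306
→ << 3 (mod 2^14) → 10011101010000 = 10064

10064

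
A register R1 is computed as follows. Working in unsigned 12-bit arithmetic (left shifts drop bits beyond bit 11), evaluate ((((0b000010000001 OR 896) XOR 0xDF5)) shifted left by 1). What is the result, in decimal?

3304

0b000010000001 = 000010000001
896 = 001110000000
→ OR → 001110000001 = 897
0xDF5 = 110111110101
→ XOR → 111001110100 = 3700
→ shifted left by 1 (mod 2^12) → 110011101000 = 3304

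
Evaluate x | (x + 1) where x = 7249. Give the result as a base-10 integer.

x = 1110001010001 = 7249
x + 1 = 1110001010010
OR    = 1110001010011 = 7251
(x | (x + 1) sets the lowest cleared bit.)

7251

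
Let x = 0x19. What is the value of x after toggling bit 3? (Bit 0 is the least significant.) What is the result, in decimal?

17

x = 000011001
bit 3 is currently 1; toggle it via x ^ (1 << 3) = x ^ 8
→ 000010001 = 17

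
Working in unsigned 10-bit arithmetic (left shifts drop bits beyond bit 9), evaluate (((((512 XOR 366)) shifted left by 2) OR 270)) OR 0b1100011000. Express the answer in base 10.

958

512 = 1000000000
366 = 0101101110
→ XOR → 1101101110 = 878
→ shifted left by 2 (mod 2^10) → 0110111000 = 440
270 = 0100001110
→ OR → 0110111110 = 446
0b1100011000 = 1100011000
→ OR → 1110111110 = 958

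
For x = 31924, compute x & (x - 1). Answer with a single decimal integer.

x = 111110010110100 = 31924
x - 1 = 111110010110011
AND   = 111110010110000 = 31920
(x & (x - 1) clears the lowest set bit of x.)

31920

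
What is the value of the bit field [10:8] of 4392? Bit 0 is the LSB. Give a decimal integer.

1

v = 01000100101000
Shift right by 8: 010001
Mask low 3 bits: 001 = 1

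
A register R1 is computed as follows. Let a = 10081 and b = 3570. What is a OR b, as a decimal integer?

12275

10081 = 10011101100001
3570 = 00110111110010
 OR → 10111111110011 = 12275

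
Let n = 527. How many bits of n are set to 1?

527 = 1000001111
Count the 1s: 1 + 1 + 1 + 1 + 1 = 5

5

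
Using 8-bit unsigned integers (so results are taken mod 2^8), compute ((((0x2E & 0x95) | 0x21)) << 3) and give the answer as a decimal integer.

40

0x2E = 00101110
0x95 = 10010101
→ & → 00000100 = 4
0x21 = 00100001
→ | → 00100101 = 37
→ << 3 (mod 2^8) → 00101000 = 40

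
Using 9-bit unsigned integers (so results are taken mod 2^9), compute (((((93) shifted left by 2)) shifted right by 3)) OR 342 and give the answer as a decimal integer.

93 = 001011101
→ shifted left by 2 (mod 2^9) → 101110100 = 372
→ shifted right by 3 → 000101110 = 46
342 = 101010110
→ OR → 101111110 = 382

382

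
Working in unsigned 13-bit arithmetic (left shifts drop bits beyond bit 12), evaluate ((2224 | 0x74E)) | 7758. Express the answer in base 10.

8190

2224 = 0100010110000
0x74E = 0011101001110
→ | → 0111111111110 = 4094
7758 = 1111001001110
→ | → 1111111111110 = 8190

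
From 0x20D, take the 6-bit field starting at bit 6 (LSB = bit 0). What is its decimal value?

8

v = 001000001101
Shift right by 6: 001000
Mask low 6 bits: 001000 = 8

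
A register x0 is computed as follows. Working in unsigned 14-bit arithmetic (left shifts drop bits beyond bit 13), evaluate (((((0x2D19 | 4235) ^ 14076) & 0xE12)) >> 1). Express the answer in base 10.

0x2D19 = 10110100011001
4235 = 01000010001011
→ | → 11110110011011 = 15771
14076 = 11011011111100
→ ^ → 00101101100111 = 2919
0xE12 = 00111000010010
→ & → 00101000000010 = 2562
→ >> 1 → 00010100000001 = 1281

1281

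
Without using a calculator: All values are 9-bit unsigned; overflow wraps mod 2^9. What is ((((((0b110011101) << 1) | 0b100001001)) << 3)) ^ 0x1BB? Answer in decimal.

0b110011101 = 110011101
→ << 1 (mod 2^9) → 100111010 = 314
0b100001001 = 100001001
→ | → 100111011 = 315
→ << 3 (mod 2^9) → 111011000 = 472
0x1BB = 110111011
→ ^ → 001100011 = 99

99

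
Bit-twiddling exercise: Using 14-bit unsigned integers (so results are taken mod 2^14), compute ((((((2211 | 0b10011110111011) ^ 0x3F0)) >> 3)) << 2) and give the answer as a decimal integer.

2211 = 00100010100011
0b10011110111011 = 10011110111011
→ | → 10111110111011 = 12219
0x3F0 = 00001111110000
→ ^ → 10110001001011 = 11339
→ >> 3 → 00010110001001 = 1417
→ << 2 (mod 2^14) → 01011000100100 = 5668

5668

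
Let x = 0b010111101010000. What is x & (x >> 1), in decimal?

x = 10111101010000 = 12112
x>>1 = 01011110101000
AND  = 00011100000000 = 1792
(x & (x >> 1) has a 1 wherever x has two consecutive 1 bits.)

1792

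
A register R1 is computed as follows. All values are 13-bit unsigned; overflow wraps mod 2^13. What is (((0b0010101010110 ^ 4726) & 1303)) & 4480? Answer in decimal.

0b0010101010110 = 0010101010110
4726 = 1001001110110
→ ^ → 1011100100000 = 5920
1303 = 0010100010111
→ & → 0010100000000 = 1280
4480 = 1000110000000
→ & → 0000100000000 = 256

256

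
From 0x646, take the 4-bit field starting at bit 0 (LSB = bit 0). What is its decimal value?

v = 0011001000110
Shift right by 0: 0011001000110
Mask low 4 bits: 0110 = 6

6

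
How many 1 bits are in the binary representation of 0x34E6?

8

0x34E6 = 11010011100110
Count the 1s: 1 + 1 + 1 + 1 + 1 + 1 + 1 + 1 = 8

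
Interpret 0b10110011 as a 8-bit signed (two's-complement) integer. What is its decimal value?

pattern = 10110011 (MSB is 1 ⇒ negative)
Invert: 01001100, add 1 → 01001101 = 77, so the value is -77.
(Equivalently: 179 - 2^8 = 179 - 256 = -77.)

-77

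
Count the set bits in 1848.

1848 = 11100111000
Count the 1s: 1 + 1 + 1 + 1 + 1 + 1 = 6

6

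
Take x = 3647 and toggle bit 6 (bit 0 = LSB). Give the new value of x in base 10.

x = 111000111111
bit 6 is currently 0; toggle it via x ^ (1 << 6) = x ^ 64
→ 111001111111 = 3711

3711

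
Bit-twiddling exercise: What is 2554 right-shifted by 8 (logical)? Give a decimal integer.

9

2554 = 100111111010
shift right by 8 → 000000001001 = 9
(equivalently, floor(2554 / 256))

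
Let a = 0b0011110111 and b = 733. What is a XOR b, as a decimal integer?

554

a = 0011110111
733 = 1011011101
XOR → 1000101010 = 554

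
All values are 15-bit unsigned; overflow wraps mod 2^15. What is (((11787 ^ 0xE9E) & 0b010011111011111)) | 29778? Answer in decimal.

29911

11787 = 010111000001011
0xE9E = 000111010011110
→ ^ → 010000010010101 = 8341
0b010011111011111 = 010011111011111
→ & → 010000010010101 = 8341
29778 = 111010001010010
→ | → 111010011010111 = 29911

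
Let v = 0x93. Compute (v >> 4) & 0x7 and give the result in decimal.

v = 010010011
Shift right by 4: 01001
Mask low 3 bits: 001 = 1

1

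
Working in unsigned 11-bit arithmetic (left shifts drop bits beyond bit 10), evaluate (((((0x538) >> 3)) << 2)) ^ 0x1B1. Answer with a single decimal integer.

813

0x538 = 10100111000
→ >> 3 → 00010100111 = 167
→ << 2 (mod 2^11) → 01010011100 = 668
0x1B1 = 00110110001
→ ^ → 01100101101 = 813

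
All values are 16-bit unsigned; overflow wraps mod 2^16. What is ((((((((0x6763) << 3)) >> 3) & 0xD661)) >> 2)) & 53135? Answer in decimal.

0x6763 = 0110011101100011
→ << 3 (mod 2^16) → 0011101100011000 = 15128
→ >> 3 → 0000011101100011 = 1891
0xD661 = 1101011001100001
→ & → 0000011001100001 = 1633
→ >> 2 → 0000000110011000 = 408
53135 = 1100111110001111
→ & → 0000000110001000 = 392

392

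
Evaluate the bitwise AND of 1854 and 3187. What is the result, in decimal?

1854 = 011100111110
3187 = 110001110011
AND → 010000110010 = 1074

1074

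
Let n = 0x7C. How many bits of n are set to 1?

0x7C = 1111100
Count the 1s: 1 + 1 + 1 + 1 + 1 = 5

5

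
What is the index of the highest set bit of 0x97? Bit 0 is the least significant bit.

7

0x97 = 10010111
The topmost 1 is at position 7 (since 2^7 = 128 ≤ 151 < 256).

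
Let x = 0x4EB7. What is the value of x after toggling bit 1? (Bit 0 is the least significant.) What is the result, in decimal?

20149

x = 100111010110111
bit 1 is currently 1; toggle it via x ^ (1 << 1) = x ^ 2
→ 100111010110101 = 20149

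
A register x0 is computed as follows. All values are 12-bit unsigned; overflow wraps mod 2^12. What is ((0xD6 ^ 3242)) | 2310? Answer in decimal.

0xD6 = 000011010110
3242 = 110010101010
→ ^ → 110001111100 = 3196
2310 = 100100000110
→ | → 110101111110 = 3454

3454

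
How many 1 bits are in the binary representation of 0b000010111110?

6

n = 10111110
Count the 1s: 1 + 1 + 1 + 1 + 1 + 1 = 6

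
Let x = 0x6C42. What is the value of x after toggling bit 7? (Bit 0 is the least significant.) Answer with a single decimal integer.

x = 110110001000010
bit 7 is currently 0; toggle it via x ^ (1 << 7) = x ^ 128
→ 110110011000010 = 27842

27842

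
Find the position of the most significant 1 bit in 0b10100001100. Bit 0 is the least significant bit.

0b10100001100 = 10100001100
The topmost 1 is at position 10 (since 2^10 = 1024 ≤ 1292 < 2048).

10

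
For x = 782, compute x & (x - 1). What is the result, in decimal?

780

x = 1100001110 = 782
x - 1 = 1100001101
AND   = 1100001100 = 780
(x & (x - 1) clears the lowest set bit of x.)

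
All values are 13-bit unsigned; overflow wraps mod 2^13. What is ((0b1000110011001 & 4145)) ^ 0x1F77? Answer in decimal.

0b1000110011001 = 1000110011001
4145 = 1000000110001
→ & → 1000000010001 = 4113
0x1F77 = 1111101110111
→ ^ → 0111101100110 = 3942

3942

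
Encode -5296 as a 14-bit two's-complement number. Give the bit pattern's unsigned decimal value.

5296 in 14 bits: 01010010110000
Invert: 10101101001111
Add 1:  10101101010000 = 11088
(Check: 2^14 - 5296 = 16384 - 5296 = 11088.)

11088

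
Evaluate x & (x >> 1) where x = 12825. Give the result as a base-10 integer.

x = 11001000011001 = 12825
x>>1 = 01100100001100
AND  = 01000000001000 = 4104
(x & (x >> 1) has a 1 wherever x has two consecutive 1 bits.)

4104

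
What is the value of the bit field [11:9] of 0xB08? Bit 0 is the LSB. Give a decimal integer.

v = 0101100001000
Shift right by 9: 0101
Mask low 3 bits: 101 = 5

5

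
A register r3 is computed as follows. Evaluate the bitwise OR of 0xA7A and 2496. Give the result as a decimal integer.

3066

0xA7A = 101001111010
2496 = 100111000000
 OR → 101111111010 = 3066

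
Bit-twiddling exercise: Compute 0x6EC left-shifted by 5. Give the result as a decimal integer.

0x6EC = 0000011011101100
shift left by 5 → 1101110110000000 = 56704
(equivalently, 1772 × 2^5 = 1772 × 32)

56704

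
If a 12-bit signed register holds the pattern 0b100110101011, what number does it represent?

pattern = 100110101011 (MSB is 1 ⇒ negative)
Invert: 011001010100, add 1 → 011001010101 = 1621, so the value is -1621.
(Equivalently: 2475 - 2^12 = 2475 - 4096 = -1621.)

-1621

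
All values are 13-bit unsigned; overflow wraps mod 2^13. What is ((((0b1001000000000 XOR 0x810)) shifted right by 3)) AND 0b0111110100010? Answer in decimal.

770

0b1001000000000 = 1001000000000
0x810 = 0100000010000
→ XOR → 1101000010000 = 6672
→ shifted right by 3 → 0001101000010 = 834
0b0111110100010 = 0111110100010
→ AND → 0001100000010 = 770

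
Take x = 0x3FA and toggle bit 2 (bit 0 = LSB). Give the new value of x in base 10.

x = 1111111010
bit 2 is currently 0; toggle it via x ^ (1 << 2) = x ^ 4
→ 1111111110 = 1022

1022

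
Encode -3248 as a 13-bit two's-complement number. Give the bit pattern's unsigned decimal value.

4944

3248 in 13 bits: 0110010110000
Invert: 1001101001111
Add 1:  1001101010000 = 4944
(Check: 2^13 - 3248 = 8192 - 3248 = 4944.)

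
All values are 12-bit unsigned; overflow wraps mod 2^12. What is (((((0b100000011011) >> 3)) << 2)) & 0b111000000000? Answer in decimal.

1024

0b100000011011 = 100000011011
→ >> 3 → 000100000011 = 259
→ << 2 (mod 2^12) → 010000001100 = 1036
0b111000000000 = 111000000000
→ & → 010000000000 = 1024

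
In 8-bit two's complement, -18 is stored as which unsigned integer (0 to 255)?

18 in 8 bits: 00010010
Invert: 11101101
Add 1:  11101110 = 238
(Check: 2^8 - 18 = 256 - 18 = 238.)

238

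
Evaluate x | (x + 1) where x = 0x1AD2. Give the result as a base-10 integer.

6867

x = 1101011010010 = 6866
x + 1 = 1101011010011
OR    = 1101011010011 = 6867
(x | (x + 1) sets the lowest cleared bit.)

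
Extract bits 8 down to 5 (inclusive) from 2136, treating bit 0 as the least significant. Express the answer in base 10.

2

v = 100001011000
Shift right by 5: 1000010
Mask low 4 bits: 0010 = 2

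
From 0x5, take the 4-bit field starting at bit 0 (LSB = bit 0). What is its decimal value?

v = 0000000101
Shift right by 0: 0000000101
Mask low 4 bits: 0101 = 5

5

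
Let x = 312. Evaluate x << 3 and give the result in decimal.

2496

312 = 000100111000
shift left by 3 → 100111000000 = 2496
(equivalently, 312 × 2^3 = 312 × 8)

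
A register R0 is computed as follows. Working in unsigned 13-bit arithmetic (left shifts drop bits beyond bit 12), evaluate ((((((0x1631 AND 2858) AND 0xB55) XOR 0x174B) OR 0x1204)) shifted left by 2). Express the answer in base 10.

7484

0x1631 = 1011000110001
2858 = 0101100101010
→ AND → 0001000100000 = 544
0xB55 = 0101101010101
→ AND → 0001000000000 = 512
0x174B = 1011101001011
→ XOR → 1010101001011 = 5451
0x1204 = 1001000000100
→ OR → 1011101001111 = 5967
→ shifted left by 2 (mod 2^13) → 1110100111100 = 7484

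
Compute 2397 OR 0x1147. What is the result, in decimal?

2397 = 0100101011101
0x1147 = 1000101000111
 OR → 1100101011111 = 6495

6495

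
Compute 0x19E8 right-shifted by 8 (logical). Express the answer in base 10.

0x19E8 = 1100111101000
shift right by 8 → 0000000011001 = 25
(equivalently, floor(6632 / 256))

25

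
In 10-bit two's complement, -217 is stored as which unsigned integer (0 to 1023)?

217 in 10 bits: 0011011001
Invert: 1100100110
Add 1:  1100100111 = 807
(Check: 2^10 - 217 = 1024 - 217 = 807.)

807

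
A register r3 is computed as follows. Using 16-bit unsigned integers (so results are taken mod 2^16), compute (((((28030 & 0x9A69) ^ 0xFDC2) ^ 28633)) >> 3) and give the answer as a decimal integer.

28030 = 0110110101111110
0x9A69 = 1001101001101001
→ & → 0000100001101000 = 2152
0xFDC2 = 1111110111000010
→ ^ → 1111010110101010 = 62890
28633 = 0110111111011001
→ ^ → 1001101001110011 = 39539
→ >> 3 → 0001001101001110 = 4942

4942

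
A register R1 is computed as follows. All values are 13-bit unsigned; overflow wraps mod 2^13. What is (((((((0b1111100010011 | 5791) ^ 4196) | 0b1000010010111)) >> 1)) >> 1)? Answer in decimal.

2047

0b1111100010011 = 1111100010011
5791 = 1011010011111
→ | → 1111110011111 = 8095
4196 = 1000001100100
→ ^ → 0111111111011 = 4091
0b1000010010111 = 1000010010111
→ | → 1111111111111 = 8191
→ >> 1 → 0111111111111 = 4095
→ >> 1 → 0011111111111 = 2047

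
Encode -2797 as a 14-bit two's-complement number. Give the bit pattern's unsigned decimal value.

2797 in 14 bits: 00101011101101
Invert: 11010100010010
Add 1:  11010100010011 = 13587
(Check: 2^14 - 2797 = 16384 - 2797 = 13587.)

13587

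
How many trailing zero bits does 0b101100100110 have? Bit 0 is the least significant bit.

1

0b101100100110 = 101100100110
Trailing zeros: 1, so the lowest set bit is bit 1 (value 2).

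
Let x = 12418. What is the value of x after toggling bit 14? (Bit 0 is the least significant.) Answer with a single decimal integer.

28802

x = 011000010000010
bit 14 is currently 0; toggle it via x ^ (1 << 14) = x ^ 16384
→ 111000010000010 = 28802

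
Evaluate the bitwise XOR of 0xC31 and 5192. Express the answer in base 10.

6265

0xC31 = 0110000110001
5192 = 1010001001000
XOR → 1100001111001 = 6265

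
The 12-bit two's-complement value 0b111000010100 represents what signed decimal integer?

-492

pattern = 111000010100 (MSB is 1 ⇒ negative)
Invert: 000111101011, add 1 → 000111101100 = 492, so the value is -492.
(Equivalently: 3604 - 2^12 = 3604 - 4096 = -492.)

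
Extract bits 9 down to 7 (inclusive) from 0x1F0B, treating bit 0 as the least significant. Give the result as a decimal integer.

v = 1111100001011
Shift right by 7: 111110
Mask low 3 bits: 110 = 6

6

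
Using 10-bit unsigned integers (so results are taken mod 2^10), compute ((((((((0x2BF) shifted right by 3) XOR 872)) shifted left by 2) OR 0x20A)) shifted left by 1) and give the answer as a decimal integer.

508

0x2BF = 1010111111
→ shifted right by 3 → 0001010111 = 87
872 = 1101101000
→ XOR → 1100111111 = 831
→ shifted left by 2 (mod 2^10) → 0011111100 = 252
0x20A = 1000001010
→ OR → 1011111110 = 766
→ shifted left by 1 (mod 2^10) → 0111111100 = 508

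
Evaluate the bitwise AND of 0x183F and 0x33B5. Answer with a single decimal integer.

4149

0x183F = 01100000111111
0x33B5 = 11001110110101
AND → 01000000110101 = 4149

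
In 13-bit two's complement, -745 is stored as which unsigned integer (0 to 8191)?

7447

745 in 13 bits: 0001011101001
Invert: 1110100010110
Add 1:  1110100010111 = 7447
(Check: 2^13 - 745 = 8192 - 745 = 7447.)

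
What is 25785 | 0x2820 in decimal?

27833

25785 = 110010010111001
0x2820 = 010100000100000
 OR → 110110010111001 = 27833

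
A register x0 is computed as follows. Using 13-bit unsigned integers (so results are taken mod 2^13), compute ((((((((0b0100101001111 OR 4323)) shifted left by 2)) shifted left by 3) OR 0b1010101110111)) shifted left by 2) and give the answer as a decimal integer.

0b0100101001111 = 0100101001111
4323 = 1000011100011
→ OR → 1100111101111 = 6639
→ shifted left by 2 (mod 2^13) → 0011110111100 = 1980
→ shifted left by 3 (mod 2^13) → 1110111100000 = 7648
0b1010101110111 = 1010101110111
→ OR → 1110111110111 = 7671
→ shifted left by 2 (mod 2^13) → 1011111011100 = 6108

6108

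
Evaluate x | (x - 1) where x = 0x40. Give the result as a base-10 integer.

127

x = 1000000 = 64
x - 1 = 0111111
OR    = 1111111 = 127
(x | (x - 1) sets all bits below the lowest set bit.)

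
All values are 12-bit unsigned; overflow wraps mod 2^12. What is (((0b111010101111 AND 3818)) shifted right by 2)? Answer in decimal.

938

0b111010101111 = 111010101111
3818 = 111011101010
→ AND → 111010101010 = 3754
→ shifted right by 2 → 001110101010 = 938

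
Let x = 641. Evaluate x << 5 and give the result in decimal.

20512

641 = 000001010000001
shift left by 5 → 101000000100000 = 20512
(equivalently, 641 × 2^5 = 641 × 32)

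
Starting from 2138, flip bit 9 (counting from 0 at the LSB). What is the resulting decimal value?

2650

x = 000100001011010
bit 9 is currently 0; toggle it via x ^ (1 << 9) = x ^ 512
→ 000101001011010 = 2650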